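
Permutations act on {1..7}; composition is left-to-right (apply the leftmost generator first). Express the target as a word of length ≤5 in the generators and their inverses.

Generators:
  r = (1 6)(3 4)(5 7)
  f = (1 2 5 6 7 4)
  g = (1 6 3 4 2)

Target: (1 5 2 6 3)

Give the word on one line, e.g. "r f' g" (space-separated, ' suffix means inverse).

f' r f g' f'

  after f': (1 4 7 6 5 2)
  after r: (1 3 4 5 2 6 7)
  after f: (1 3)(2 7)(4 6)
  after g': (1 6 3 2 7 4)
  after f': (1 5 2 6 3)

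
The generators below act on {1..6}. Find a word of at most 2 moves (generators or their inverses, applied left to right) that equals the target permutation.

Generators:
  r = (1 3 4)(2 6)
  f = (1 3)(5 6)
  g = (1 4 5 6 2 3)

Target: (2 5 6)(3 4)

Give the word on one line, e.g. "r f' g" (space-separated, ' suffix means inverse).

  after r: (1 3 4)(2 6)
  after f': (2 5 6)(3 4)

r f'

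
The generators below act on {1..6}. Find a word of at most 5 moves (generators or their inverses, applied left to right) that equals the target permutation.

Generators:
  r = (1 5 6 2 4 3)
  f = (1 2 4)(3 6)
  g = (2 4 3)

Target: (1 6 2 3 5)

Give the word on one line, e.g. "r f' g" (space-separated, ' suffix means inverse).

f' g' r'

  after f': (1 4 2)(3 6)
  after g': (1 2)(3 6 4)
  after r': (1 6 2 3 5)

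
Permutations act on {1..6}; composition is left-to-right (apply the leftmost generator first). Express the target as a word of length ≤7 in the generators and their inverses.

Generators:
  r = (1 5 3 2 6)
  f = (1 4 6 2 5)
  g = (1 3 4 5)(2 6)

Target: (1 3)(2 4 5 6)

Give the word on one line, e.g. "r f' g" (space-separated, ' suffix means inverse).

g g g r f

  after g: (1 3 4 5)(2 6)
  after g: (1 4)(3 5)
  after g: (1 5 4 3)(2 6)
  after r: (1 3 5 4 2)
  after f: (1 3)(2 4 5 6)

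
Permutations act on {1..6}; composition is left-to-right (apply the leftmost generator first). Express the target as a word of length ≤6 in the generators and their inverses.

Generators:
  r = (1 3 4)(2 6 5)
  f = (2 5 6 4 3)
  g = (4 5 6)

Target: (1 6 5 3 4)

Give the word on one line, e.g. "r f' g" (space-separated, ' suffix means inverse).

  after f': (2 3 4 6 5)
  after r: (1 3)(2 4 5 6)
  after g': (1 3)(2 6)
  after r: (1 4)(2 5)
  after f': (1 6 5 3 4)

f' r g' r f'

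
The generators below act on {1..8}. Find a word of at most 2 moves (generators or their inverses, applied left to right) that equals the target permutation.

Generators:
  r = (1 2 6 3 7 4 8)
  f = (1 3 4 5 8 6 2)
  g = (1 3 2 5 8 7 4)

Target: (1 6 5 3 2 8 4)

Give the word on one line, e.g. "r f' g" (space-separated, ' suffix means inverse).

  after f': (1 2 6 8 5 4 3)
  after f': (1 6 5 3 2 8 4)

f' f'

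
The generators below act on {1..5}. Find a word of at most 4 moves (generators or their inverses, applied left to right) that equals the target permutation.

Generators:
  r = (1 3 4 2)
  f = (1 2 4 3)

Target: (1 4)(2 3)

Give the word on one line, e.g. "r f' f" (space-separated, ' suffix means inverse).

  after r: (1 3 4 2)
  after f': (1 4)(2 3)
  after r: (1 2 4 3)
  after f: (1 4)(2 3)

r f' r f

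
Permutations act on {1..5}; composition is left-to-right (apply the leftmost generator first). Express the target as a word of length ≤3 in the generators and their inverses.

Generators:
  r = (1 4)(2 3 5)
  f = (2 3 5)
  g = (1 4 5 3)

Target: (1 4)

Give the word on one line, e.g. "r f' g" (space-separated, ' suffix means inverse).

r' r' r'

  after r': (1 4)(2 5 3)
  after r': (2 3 5)
  after r': (1 4)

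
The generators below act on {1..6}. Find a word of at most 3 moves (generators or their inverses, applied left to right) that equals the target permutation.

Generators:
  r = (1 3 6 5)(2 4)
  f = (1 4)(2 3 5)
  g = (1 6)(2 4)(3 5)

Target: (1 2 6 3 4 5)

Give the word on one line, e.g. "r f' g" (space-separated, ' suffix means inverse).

  after f': (1 4)(2 5 3)
  after r': (1 2 6 3 4 5)

f' r'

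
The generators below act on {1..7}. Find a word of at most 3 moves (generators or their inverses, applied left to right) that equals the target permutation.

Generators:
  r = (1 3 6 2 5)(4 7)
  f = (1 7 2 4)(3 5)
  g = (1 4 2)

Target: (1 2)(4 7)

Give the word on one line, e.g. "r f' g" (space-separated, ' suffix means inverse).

  after f: (1 7 2 4)(3 5)
  after f: (1 2)(4 7)

f f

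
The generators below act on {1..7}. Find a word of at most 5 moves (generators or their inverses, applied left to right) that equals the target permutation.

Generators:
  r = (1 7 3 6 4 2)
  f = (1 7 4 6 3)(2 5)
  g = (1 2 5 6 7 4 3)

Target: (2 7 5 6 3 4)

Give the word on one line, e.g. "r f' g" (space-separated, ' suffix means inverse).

g' g' g' f'

  after g': (1 3 4 7 6 5 2)
  after g': (1 4 6 2 3 7 5)
  after g': (1 7 2 4 5 3 6)
  after f': (2 7 5 6 3 4)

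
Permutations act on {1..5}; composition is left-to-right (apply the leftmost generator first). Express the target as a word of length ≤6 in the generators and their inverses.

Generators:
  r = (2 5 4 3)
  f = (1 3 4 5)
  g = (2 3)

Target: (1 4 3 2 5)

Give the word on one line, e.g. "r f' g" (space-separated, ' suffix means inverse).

  after r': (2 3 4 5)
  after g': (3 4 5)
  after f': (1 5)
  after r: (1 4 3 2 5)

r' g' f' r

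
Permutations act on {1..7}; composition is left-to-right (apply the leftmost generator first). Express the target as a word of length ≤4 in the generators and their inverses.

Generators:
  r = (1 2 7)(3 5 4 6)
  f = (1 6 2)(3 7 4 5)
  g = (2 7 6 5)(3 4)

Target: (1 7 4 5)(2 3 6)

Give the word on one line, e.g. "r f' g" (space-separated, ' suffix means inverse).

  after f: (1 6 2)(3 7 4 5)
  after r': (1 4 3 2 7 5 6)
  after f': (1 7 4 5)(2 3 6)

f r' f'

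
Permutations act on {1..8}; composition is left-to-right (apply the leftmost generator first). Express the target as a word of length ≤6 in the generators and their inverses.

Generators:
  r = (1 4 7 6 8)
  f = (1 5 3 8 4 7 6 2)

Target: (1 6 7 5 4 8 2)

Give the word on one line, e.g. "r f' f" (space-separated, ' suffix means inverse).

r' f' r f r'

  after r': (1 8 6 7 4)
  after f': (1 3 5)(2 6 4)(7 8)
  after r: (1 3 5 4 2 8 6 7)
  after f: (1 8 2 4)(5 7)
  after r': (1 6 7 5 4 8 2)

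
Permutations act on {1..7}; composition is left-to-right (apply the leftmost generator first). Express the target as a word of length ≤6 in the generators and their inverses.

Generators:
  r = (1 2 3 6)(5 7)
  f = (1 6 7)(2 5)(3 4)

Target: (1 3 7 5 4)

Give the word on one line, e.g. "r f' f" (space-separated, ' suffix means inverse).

  after r': (1 6 3 2)(5 7)
  after r': (1 3)(2 6)
  after f: (1 4 3 6 5 2 7)
  after r: (1 4 6 7 2 5 3)
  after f': (1 3 7 5 4)

r' r' f r f'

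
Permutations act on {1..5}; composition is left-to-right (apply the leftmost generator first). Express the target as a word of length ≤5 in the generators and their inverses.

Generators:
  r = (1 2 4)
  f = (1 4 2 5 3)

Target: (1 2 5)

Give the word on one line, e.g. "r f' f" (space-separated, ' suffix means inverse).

f' r' f r

  after f': (1 3 5 2 4)
  after r': (1 3 5)
  after f: (2 5 4)
  after r: (1 2 5)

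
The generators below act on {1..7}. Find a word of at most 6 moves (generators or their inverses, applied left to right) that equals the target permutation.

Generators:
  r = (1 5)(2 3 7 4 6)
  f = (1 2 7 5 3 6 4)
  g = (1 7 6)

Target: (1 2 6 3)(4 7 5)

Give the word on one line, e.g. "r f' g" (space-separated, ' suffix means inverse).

g f f r' g'

  after g: (1 7 6)
  after f: (1 5 3 6 2 7 4)
  after f: (1 3 4 2 5 6 7)
  after r': (1 2)(3 7 5 4 6)
  after g': (1 2 6 3)(4 7 5)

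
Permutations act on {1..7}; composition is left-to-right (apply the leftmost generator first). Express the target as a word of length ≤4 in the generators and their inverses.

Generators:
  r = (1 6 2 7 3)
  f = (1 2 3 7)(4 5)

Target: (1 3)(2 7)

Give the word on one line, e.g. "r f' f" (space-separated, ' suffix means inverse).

  after f: (1 2 3 7)(4 5)
  after f: (1 3)(2 7)

f f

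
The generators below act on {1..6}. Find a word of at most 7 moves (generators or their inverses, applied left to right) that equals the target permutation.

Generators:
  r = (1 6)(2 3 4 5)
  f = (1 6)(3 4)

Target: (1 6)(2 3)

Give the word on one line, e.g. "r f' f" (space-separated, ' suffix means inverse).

  after r': (1 6)(2 5 4 3)
  after r': (2 4)(3 5)
  after r': (1 6)(2 3 4 5)
  after f: (2 4 5)
  after r': (1 6)(2 3)

r' r' r' f r'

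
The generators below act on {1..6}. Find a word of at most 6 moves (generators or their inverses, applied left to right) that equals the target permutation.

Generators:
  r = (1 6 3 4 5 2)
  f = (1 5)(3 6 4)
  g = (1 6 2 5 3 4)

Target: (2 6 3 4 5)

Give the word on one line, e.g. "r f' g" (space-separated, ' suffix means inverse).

  after g': (1 4 3 5 2 6)
  after r': (1 3 4 6 2)
  after g': (1 5 2 4)
  after f': (2 6 3 4 5)

g' r' g' f'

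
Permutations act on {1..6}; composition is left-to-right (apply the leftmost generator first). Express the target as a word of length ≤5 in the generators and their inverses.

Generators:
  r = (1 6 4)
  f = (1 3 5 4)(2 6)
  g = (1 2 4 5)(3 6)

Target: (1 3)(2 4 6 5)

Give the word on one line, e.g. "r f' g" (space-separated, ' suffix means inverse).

f' g f' r'

  after f': (1 4 5 3)(2 6)
  after g: (1 5 6 4)(2 3)
  after f': (1 3 6 5 2)
  after r': (1 3)(2 4 6 5)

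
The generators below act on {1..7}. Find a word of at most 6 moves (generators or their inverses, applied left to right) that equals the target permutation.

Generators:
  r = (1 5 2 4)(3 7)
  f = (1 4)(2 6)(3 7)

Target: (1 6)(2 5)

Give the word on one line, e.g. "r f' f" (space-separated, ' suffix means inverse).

  after r: (1 5 2 4)(3 7)
  after f: (1 5 6 2)
  after r: (1 2 5 6 4)(3 7)
  after f': (1 6)(2 5)

r f r f'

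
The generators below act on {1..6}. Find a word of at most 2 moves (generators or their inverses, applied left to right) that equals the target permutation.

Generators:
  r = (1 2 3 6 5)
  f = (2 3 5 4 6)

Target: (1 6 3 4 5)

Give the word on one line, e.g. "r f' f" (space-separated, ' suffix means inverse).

r f'

  after r: (1 2 3 6 5)
  after f': (1 6 3 4 5)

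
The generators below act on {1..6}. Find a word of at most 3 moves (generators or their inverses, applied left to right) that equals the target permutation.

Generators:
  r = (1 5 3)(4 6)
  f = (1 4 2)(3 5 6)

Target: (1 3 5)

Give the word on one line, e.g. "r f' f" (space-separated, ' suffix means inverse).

  after r: (1 5 3)(4 6)
  after r: (1 3 5)

r r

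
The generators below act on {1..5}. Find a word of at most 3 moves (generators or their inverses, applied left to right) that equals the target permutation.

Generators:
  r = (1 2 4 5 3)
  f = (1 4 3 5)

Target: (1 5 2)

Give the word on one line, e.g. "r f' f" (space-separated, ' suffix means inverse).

f' f' r'

  after f': (1 5 3 4)
  after f': (1 3)(4 5)
  after r': (1 5 2)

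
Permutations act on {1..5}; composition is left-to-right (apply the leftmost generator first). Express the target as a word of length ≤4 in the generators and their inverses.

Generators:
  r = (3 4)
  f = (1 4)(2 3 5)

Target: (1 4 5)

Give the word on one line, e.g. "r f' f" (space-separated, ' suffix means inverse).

f f r f

  after f: (1 4)(2 3 5)
  after f: (2 5 3)
  after r: (2 5 4 3)
  after f: (1 4 5)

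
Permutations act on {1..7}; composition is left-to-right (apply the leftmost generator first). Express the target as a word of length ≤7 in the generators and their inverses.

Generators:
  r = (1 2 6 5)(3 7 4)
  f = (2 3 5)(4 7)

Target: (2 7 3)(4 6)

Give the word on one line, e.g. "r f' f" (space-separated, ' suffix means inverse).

  after f: (2 3 5)(4 7)
  after r': (1 5)(2 4 3 6)
  after f': (1 3 6 5)(2 7 4)
  after f': (1 2 4 5)(3 6)
  after r': (2 7 3)(4 6)

f r' f' f' r'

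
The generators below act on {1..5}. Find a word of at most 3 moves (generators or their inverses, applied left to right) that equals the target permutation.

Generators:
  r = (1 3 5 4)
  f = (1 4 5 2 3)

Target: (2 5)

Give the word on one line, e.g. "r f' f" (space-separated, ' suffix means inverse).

r' f'

  after r': (1 4 5 3)
  after f': (2 5)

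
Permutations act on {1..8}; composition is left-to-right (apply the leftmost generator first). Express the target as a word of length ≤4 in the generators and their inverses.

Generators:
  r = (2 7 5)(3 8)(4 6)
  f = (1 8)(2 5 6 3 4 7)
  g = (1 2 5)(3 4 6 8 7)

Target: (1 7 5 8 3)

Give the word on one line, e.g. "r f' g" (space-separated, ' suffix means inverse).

  after g': (1 5 2)(3 7 8 6 4)
  after g': (1 2 5)(3 8 4 7 6)
  after f': (1 7 5 8 3)

g' g' f'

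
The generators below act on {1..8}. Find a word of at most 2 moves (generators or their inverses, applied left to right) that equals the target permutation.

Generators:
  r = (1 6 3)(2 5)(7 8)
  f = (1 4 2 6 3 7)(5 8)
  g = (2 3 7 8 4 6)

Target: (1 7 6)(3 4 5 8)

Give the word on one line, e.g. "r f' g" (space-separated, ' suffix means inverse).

g' f'

  after g': (2 6 4 8 7 3)
  after f': (1 7 6)(3 4 5 8)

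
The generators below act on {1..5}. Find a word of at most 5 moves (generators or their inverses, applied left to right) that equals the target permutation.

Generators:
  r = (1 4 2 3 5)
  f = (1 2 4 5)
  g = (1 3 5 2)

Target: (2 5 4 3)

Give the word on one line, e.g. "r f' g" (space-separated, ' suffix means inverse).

  after f: (1 2 4 5)
  after g': (1 5 2 4 3)
  after f: (2 5 4 3)

f g' f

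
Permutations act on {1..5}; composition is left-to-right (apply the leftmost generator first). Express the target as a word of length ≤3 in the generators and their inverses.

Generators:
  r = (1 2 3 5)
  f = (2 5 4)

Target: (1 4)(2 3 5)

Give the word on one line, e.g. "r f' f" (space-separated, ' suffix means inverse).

  after f: (2 5 4)
  after r': (1 5 4)(2 3)
  after f: (1 4)(2 3 5)

f r' f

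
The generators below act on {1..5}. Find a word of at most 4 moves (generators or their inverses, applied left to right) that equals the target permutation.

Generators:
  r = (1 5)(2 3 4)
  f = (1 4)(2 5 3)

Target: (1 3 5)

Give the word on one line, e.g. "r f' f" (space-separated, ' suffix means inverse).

f r' r' f'

  after f: (1 4)(2 5 3)
  after r': (1 3 4 5 2)
  after r': (1 2 5 4)
  after f': (1 3 5)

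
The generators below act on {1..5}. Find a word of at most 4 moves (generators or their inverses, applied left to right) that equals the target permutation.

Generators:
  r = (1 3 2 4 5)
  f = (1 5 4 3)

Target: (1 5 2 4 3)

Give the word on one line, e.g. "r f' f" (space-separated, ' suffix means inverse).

  after f: (1 5 4 3)
  after r': (1 4)(2 3 5)
  after f': (1 5 2 4 3)

f r' f'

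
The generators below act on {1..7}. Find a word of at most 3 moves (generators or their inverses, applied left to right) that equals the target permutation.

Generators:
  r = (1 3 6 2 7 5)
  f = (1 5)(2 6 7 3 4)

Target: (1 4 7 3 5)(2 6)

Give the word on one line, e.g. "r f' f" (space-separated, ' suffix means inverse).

r f r

  after r: (1 3 6 2 7 5)
  after f: (1 4 2 3 7)
  after r: (1 4 7 3 5)(2 6)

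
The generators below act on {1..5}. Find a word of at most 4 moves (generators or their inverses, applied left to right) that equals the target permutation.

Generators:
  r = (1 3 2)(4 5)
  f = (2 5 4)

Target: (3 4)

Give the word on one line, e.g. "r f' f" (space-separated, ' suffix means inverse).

  after r: (1 3 2)(4 5)
  after f': (1 3 4 2)
  after r: (1 2 3 5 4)
  after r: (3 4)

r f' r r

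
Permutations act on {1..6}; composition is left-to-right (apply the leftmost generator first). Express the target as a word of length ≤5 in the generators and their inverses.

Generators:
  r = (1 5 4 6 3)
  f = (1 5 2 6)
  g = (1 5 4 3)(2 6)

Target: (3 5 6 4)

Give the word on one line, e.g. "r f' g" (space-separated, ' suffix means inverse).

  after f': (1 6 2 5)
  after f': (1 2)(5 6)
  after g: (1 6 4 3)(2 5)
  after f: (3 5 6 4)

f' f' g f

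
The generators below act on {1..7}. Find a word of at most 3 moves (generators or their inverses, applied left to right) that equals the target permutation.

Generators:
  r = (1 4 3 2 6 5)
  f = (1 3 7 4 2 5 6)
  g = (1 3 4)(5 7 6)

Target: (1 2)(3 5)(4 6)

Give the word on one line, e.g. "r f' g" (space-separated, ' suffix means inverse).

r r r

  after r: (1 4 3 2 6 5)
  after r: (1 3 6)(2 5 4)
  after r: (1 2)(3 5)(4 6)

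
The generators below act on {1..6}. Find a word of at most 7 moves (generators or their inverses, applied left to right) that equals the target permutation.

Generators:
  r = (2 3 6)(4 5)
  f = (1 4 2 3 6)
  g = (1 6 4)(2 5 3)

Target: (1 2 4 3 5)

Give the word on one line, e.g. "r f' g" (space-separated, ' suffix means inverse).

f' g r' r' f

  after f': (1 6 3 2 4)
  after g: (1 4 6 2)(3 5)
  after r': (1 5 2)(3 4)
  after r': (1 4 2)(3 5 6)
  after f: (1 2 4 3 5)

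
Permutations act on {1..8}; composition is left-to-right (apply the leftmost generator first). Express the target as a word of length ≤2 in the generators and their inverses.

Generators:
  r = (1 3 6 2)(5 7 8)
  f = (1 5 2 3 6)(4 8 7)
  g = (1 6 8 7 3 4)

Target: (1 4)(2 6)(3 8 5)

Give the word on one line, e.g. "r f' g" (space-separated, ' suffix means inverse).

r g

  after r: (1 3 6 2)(5 7 8)
  after g: (1 4)(2 6)(3 8 5)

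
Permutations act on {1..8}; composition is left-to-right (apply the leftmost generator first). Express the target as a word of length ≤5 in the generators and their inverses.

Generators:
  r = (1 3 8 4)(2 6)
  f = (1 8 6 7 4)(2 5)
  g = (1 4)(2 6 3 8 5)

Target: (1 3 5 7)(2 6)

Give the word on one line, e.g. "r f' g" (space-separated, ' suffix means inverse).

g g f g'

  after g: (1 4)(2 6 3 8 5)
  after g: (2 3 5 6 8)
  after f: (1 8 5 7 4)(2 3)
  after g': (1 3 5 7)(2 6)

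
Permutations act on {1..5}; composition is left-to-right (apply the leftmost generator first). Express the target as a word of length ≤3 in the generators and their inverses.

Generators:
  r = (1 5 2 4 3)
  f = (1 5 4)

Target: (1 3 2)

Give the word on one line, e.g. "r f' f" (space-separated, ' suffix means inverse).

  after f: (1 5 4)
  after r': (2 5)(3 4)
  after r': (1 3 2)

f r' r'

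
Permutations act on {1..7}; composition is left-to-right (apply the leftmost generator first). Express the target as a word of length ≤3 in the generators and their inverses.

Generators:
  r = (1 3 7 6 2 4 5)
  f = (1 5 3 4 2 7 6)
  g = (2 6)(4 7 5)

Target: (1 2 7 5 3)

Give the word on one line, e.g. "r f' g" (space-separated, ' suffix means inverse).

r f f

  after r: (1 3 7 6 2 4 5)
  after f: (1 4 3 6 7)
  after f: (1 2 7 5 3)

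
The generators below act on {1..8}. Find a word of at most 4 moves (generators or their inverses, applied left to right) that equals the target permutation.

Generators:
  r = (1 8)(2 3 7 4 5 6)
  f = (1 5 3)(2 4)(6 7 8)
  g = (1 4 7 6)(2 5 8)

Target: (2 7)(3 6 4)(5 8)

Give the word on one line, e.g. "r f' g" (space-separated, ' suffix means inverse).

  after f': (1 3 5)(2 4)(6 8 7)
  after g': (1 3 2)(4 8)(5 6)
  after g': (1 3 8)(2 6)(4 5 7)
  after f: (2 7)(3 6 4)(5 8)

f' g' g' f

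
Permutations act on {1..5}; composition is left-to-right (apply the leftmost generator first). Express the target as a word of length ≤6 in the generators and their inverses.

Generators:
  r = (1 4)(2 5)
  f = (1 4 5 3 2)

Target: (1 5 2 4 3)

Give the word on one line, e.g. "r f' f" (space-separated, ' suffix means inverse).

r' f f f r'

  after r': (1 4)(2 5)
  after f: (1 5)(2 3)
  after f: (1 3)(4 5)
  after f: (1 2)(3 4)
  after r': (1 5 2 4 3)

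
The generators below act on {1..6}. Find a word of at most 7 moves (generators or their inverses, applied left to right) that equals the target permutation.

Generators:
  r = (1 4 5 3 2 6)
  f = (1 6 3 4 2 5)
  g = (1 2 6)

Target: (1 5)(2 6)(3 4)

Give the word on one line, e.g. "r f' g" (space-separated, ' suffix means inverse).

  after r: (1 4 5 3 2 6)
  after g': (1 4 5 3)
  after f': (1 3 5 6)(2 4)
  after r': (1 5 2)(3 4)
  after g': (1 5)(2 6)(3 4)

r g' f' r' g'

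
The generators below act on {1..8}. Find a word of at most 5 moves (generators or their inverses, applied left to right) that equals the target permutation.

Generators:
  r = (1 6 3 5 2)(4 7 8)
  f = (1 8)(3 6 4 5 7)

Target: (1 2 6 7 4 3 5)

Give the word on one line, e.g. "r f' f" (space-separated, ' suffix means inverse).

  after r: (1 6 3 5 2)(4 7 8)
  after f: (1 4 3 7)(2 8 5)
  after f: (1 5 2)(4 6)(7 8)
  after r: (1 2 6 7 4 3 5)

r f f r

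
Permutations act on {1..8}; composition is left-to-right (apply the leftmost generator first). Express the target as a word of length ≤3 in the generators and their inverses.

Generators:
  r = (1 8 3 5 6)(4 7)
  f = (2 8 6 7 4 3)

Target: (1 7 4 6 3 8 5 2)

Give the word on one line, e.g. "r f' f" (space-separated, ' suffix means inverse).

  after f: (2 8 6 7 4 3)
  after r': (1 6 4 8 5 3 2)
  after f: (1 7 4 6 3 8 5 2)

f r' f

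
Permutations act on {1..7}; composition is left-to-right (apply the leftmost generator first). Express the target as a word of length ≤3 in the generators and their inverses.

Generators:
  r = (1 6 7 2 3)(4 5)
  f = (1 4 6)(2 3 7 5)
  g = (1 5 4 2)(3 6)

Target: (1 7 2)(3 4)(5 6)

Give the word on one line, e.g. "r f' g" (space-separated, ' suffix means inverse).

g' f f

  after g': (1 2 4 5)(3 6)
  after f: (1 3)(2 6 7 5 4)
  after f: (1 7 2)(3 4)(5 6)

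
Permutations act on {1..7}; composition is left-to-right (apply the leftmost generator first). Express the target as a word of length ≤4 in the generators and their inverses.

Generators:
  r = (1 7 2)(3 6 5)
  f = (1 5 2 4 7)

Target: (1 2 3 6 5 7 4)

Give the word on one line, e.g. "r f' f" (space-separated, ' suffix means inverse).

f' r

  after f': (1 7 4 2 5)
  after r: (1 2 3 6 5 7 4)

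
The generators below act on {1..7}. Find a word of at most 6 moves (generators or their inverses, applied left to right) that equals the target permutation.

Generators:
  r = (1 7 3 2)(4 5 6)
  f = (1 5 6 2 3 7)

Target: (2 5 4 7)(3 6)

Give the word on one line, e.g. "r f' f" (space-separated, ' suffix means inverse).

  after r': (1 2 3 7)(4 6 5)
  after f': (1 6)(4 5)
  after f': (1 5 4)(2 6 7 3)
  after f': (2 5 4 7)(3 6)

r' f' f' f'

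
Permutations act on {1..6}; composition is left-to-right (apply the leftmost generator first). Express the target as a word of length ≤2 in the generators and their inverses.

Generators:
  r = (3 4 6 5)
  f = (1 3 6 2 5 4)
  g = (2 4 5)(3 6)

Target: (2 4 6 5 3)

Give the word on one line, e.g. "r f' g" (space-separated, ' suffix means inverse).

r' g

  after r': (3 5 6 4)
  after g: (2 4 6 5 3)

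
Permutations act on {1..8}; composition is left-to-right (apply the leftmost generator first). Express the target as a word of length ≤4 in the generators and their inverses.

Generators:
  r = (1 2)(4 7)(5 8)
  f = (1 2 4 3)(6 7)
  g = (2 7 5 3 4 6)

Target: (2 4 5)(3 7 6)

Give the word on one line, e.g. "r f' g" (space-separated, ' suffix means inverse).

  after g': (2 6 4 3 5 7)
  after g': (2 4 5)(3 7 6)

g' g'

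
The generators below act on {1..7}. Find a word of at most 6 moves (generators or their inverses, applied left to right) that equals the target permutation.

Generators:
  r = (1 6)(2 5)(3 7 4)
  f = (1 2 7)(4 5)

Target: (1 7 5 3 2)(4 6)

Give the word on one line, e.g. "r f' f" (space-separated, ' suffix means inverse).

  after r': (1 6)(2 5)(3 4 7)
  after f': (1 6 7 3 5)(2 4)
  after f': (1 6 2 5 7 3 4)
  after r': (3 7 4 6 5)
  after f': (1 7 5 3 2)(4 6)

r' f' f' r' f'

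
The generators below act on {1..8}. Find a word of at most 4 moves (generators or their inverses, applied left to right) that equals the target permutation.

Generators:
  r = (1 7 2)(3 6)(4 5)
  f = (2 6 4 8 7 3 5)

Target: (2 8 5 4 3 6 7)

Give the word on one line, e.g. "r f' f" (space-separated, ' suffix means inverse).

  after f: (2 6 4 8 7 3 5)
  after f: (2 4 7 5 6 8 3)
  after f: (2 8 5 4 3 6 7)

f f f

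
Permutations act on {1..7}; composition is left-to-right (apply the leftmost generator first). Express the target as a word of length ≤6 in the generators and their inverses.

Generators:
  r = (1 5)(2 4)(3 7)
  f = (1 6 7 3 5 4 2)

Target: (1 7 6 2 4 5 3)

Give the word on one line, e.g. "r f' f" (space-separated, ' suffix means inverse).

  after f: (1 6 7 3 5 4 2)
  after r': (1 6 3)(2 5)
  after f: (1 7 3 6 5)(2 4)
  after r': (1 3 6)
  after f': (1 7 6 2 4 5 3)

f r' f r' f'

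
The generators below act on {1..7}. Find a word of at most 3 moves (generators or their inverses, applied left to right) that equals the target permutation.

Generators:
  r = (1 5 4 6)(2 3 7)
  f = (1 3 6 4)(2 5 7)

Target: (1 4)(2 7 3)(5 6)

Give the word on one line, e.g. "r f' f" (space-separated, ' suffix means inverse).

r r

  after r: (1 5 4 6)(2 3 7)
  after r: (1 4)(2 7 3)(5 6)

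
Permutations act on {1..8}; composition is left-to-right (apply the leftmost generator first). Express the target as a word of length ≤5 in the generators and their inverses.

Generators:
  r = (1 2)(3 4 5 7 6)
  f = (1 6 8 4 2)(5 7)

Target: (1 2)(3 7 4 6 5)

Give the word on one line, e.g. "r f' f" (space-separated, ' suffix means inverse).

r r r

  after r: (1 2)(3 4 5 7 6)
  after r: (3 5 6 4 7)
  after r: (1 2)(3 7 4 6 5)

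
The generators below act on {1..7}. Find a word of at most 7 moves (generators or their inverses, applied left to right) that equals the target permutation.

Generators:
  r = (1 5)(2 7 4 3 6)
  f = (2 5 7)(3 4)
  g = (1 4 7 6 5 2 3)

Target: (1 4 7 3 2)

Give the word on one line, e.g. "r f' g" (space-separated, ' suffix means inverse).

r' f r' g f

  after r': (1 5)(2 6 3 4 7)
  after f: (1 7 5)(2 6 4)
  after r': (1 2 3 4 6 7)
  after g: (1 3 7 4 5 2)
  after f: (1 4 7 3 2)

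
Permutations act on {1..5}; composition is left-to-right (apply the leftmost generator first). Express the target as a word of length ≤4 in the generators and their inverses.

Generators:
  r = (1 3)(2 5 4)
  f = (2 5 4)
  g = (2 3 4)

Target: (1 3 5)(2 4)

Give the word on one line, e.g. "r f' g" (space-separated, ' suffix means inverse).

  after f': (2 4 5)
  after g: (3 4 5)
  after r': (1 3 5)(2 4)

f' g r'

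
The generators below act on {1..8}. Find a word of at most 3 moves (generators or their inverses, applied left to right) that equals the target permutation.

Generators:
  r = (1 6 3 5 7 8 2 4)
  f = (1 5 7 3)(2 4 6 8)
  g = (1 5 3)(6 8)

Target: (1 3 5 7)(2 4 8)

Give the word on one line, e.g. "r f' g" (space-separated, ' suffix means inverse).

  after f: (1 5 7 3)(2 4 6 8)
  after g: (1 3 5 7)(2 4 8)

f g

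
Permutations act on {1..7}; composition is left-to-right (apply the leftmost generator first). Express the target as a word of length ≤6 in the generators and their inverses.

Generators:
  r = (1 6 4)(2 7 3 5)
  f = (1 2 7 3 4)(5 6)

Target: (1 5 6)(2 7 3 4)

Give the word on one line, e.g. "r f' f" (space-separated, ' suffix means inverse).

r r r r f

  after r: (1 6 4)(2 7 3 5)
  after r: (1 4 6)(2 3)(5 7)
  after r: (2 5 3 7)
  after r: (1 6 4)
  after f: (1 5 6)(2 7 3 4)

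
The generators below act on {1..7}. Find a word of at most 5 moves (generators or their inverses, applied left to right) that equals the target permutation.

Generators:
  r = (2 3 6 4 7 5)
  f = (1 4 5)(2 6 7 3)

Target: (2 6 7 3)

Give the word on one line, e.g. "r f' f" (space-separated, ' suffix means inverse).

  after f': (1 5 4)(2 3 7 6)
  after f': (1 4 5)(2 7)(3 6)
  after f': (2 6 7 3)

f' f' f'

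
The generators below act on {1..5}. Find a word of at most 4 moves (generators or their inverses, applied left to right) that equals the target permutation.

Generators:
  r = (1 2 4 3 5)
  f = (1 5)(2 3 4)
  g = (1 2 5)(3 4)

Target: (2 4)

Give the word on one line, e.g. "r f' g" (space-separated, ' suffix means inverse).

  after f: (1 5)(2 3 4)
  after r: (2 5)
  after g': (1 5)(3 4)
  after f': (2 4)

f r g' f'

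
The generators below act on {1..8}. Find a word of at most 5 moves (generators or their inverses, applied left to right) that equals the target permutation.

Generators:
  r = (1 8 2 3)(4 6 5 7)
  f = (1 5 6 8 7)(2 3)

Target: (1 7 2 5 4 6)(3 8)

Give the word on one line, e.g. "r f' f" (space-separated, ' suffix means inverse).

  after f': (1 7 8 6 5)(2 3)
  after r: (1 4 6 7 2)(5 8)
  after f': (1 4 5 6 8)(2 7 3)
  after r': (1 7 2 5 4 6)(3 8)

f' r f' r'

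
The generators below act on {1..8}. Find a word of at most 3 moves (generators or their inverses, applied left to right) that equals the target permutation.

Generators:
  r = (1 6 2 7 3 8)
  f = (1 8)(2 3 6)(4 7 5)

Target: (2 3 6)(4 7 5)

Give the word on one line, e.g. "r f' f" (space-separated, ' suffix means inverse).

f' f'

  after f': (1 8)(2 6 3)(4 5 7)
  after f': (2 3 6)(4 7 5)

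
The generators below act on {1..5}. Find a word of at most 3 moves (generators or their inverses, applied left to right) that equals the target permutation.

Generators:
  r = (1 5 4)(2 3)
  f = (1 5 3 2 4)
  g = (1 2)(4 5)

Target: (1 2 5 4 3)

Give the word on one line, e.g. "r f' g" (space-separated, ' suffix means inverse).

f' f'

  after f': (1 4 2 3 5)
  after f': (1 2 5 4 3)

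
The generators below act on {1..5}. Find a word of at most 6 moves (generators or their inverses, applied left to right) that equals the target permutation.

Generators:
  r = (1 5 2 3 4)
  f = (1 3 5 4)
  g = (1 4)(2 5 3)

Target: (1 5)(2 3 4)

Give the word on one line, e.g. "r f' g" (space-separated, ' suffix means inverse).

  after r: (1 5 2 3 4)
  after r: (1 2 4 5 3)
  after r: (1 3 5 4 2)
  after f: (1 5)(2 3 4)

r r r f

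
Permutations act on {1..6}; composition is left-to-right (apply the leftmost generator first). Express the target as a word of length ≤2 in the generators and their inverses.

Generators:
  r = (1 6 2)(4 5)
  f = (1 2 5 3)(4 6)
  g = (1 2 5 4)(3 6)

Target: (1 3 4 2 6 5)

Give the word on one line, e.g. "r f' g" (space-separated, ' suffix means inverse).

f' r

  after f': (1 3 5 2)(4 6)
  after r: (1 3 4 2 6 5)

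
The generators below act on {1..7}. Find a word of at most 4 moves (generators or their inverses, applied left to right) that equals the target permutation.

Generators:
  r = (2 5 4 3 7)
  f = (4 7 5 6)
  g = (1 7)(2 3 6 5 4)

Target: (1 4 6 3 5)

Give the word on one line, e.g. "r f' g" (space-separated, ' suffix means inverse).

r' r' g' f'

  after r': (2 7 3 4 5)
  after r': (2 3 5 7 4)
  after g': (1 7 5)(3 6)
  after f': (1 4 6 3 5)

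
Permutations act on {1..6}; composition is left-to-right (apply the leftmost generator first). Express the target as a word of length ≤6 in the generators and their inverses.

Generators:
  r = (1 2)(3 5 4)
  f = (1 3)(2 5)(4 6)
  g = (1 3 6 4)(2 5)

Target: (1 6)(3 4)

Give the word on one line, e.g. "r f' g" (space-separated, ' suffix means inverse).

r' f' r f

  after r': (1 2)(3 4 5)
  after f': (1 5)(2 3 6 4)
  after r: (1 4)(2 5)(3 6)
  after f: (1 6)(3 4)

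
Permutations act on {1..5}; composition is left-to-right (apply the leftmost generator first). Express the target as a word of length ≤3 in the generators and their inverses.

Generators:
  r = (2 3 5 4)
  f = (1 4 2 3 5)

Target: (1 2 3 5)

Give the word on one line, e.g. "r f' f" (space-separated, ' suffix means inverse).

  after f': (1 5 3 2 4)
  after r: (1 4)
  after f: (1 2 3 5)

f' r f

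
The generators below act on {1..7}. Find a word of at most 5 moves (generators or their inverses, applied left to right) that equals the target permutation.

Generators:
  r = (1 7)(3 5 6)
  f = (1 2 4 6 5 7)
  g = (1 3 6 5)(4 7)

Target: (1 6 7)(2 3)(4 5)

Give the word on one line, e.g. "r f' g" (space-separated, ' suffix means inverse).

g' r g' f' g

  after g': (1 5 6 3)(4 7)
  after r: (1 6 5 3 7 4)
  after g': (1 3 4 5)
  after f': (1 3 2)(4 6)(5 7)
  after g: (1 6 7)(2 3)(4 5)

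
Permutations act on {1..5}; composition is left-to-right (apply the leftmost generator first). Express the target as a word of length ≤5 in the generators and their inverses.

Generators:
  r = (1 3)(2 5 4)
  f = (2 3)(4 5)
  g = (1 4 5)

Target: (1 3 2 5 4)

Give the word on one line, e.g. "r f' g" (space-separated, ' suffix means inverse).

  after g: (1 4 5)
  after r': (1 5 3)(2 4)
  after g: (2 5 3 4)
  after f: (2 4 3 5)
  after r': (1 3 2 5 4)

g r' g f r'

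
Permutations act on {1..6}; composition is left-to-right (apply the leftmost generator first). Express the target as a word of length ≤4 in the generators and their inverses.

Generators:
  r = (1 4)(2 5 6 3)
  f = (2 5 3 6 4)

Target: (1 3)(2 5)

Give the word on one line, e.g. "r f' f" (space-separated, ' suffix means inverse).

  after r': (1 4)(2 3 6 5)
  after f: (1 2 6 3 4)
  after r': (1 3)(2 5)

r' f r'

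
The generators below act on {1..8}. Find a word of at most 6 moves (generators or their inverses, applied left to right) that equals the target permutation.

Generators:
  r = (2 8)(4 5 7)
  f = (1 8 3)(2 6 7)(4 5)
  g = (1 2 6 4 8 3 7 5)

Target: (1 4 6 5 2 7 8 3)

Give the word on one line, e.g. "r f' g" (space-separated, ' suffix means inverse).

r g' f f r'

  after r: (2 8)(4 5 7)
  after g': (1 5 3 8)(2 4 7 6)
  after f: (1 4 2 5)
  after f: (1 5 8 3)(2 4 6 7)
  after r': (1 4 6 5 2 7 8 3)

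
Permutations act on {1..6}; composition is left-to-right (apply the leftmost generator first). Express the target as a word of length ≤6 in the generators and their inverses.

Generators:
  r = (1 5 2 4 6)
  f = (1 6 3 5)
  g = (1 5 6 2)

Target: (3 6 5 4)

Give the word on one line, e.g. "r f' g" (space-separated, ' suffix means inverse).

  after f: (1 6 3 5)
  after f: (1 3)(5 6)
  after r: (1 3 5)(2 4 6)
  after f: (1 5 6 2 4 3)
  after r': (3 6 5 4)

f f r f r'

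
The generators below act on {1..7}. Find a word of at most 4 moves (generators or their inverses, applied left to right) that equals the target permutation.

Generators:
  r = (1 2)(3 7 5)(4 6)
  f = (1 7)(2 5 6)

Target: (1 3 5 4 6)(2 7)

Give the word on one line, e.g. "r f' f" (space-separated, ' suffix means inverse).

  after f: (1 7)(2 5 6)
  after r': (1 3 5 4 6)(2 7)

f r'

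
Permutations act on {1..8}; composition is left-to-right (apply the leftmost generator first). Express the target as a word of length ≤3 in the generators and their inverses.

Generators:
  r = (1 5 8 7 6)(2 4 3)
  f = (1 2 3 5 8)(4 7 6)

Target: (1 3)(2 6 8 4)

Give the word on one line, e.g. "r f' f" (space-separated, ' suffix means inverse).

  after r: (1 5 8 7 6)(2 4 3)
  after f': (1 3)(2 6 8 4)

r f'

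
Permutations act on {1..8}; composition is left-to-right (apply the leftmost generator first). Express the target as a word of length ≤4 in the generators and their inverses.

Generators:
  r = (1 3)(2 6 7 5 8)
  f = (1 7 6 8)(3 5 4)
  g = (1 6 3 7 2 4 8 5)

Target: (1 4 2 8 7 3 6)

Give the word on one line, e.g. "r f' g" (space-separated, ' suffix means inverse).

r f' r r

  after r: (1 3)(2 6 7 5 8)
  after f': (1 4 5 6)(2 7 3 8)
  after r: (1 4 8 6 3 2 5 7)
  after r: (1 4 2 8 7 3 6)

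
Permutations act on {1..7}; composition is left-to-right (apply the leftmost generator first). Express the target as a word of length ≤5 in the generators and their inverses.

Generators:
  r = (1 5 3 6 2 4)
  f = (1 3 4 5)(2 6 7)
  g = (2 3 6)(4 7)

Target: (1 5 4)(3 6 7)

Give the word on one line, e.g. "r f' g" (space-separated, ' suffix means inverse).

f r' g g

  after f: (1 3 4 5)(2 6 7)
  after r': (1 5 4)(2 3)(6 7)
  after g: (1 5 7 2 6 4)
  after g: (1 5 4)(3 6 7)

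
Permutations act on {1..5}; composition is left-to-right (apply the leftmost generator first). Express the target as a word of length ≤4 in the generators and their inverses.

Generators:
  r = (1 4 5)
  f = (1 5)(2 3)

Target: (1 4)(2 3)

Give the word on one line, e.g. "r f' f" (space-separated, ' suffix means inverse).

  after f: (1 5)(2 3)
  after r': (1 4)(2 3)
  after f: (1 4 5)
  after f: (1 4)(2 3)

f r' f f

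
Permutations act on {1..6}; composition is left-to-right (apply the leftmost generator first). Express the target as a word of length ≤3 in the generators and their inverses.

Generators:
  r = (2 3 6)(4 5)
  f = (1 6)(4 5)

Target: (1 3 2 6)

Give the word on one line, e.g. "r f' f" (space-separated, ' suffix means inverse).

f r'

  after f: (1 6)(4 5)
  after r': (1 3 2 6)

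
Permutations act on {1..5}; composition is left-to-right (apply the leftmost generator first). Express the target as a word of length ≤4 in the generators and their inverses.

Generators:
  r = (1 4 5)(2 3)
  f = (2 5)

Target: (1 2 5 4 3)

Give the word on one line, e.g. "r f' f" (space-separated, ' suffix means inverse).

  after r: (1 4 5)(2 3)
  after f': (1 4 2 3 5)
  after r: (1 5 4 3)
  after f: (1 2 5 4 3)

r f' r f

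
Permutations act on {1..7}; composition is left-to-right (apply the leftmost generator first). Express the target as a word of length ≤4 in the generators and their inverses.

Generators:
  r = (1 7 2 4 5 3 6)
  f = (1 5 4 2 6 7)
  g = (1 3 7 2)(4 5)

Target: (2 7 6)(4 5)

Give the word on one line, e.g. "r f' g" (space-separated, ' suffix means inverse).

  after g': (1 2 7 3)(4 5)
  after f: (1 6 7 3 5 2)
  after r: (2 7 6)(4 5)

g' f r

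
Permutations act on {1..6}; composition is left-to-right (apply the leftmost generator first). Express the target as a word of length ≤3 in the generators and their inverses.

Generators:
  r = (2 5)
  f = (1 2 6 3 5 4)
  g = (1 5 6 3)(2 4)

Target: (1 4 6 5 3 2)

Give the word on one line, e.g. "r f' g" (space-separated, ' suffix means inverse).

  after g: (1 5 6 3)(2 4)
  after f: (1 4 6 5 3 2)

g f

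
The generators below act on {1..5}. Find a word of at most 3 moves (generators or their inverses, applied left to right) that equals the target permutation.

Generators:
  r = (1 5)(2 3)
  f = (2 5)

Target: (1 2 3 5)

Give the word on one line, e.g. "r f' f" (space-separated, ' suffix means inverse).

r' f

  after r': (1 5)(2 3)
  after f: (1 2 3 5)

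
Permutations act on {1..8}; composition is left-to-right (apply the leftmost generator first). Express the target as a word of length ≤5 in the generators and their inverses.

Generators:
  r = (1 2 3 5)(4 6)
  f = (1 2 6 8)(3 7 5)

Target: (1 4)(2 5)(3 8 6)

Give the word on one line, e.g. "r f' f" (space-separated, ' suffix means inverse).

f' r f' r'

  after f': (1 8 6 2)(3 5 7)
  after r: (1 8 4 6 3)(5 7)
  after f': (1 6 5 3 8 4 2)
  after r': (1 4)(2 5)(3 8 6)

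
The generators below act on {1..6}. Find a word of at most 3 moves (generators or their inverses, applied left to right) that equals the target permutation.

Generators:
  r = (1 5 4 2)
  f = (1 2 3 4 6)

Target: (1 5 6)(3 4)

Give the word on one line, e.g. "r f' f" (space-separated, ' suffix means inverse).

  after r: (1 5 4 2)
  after f: (1 5 6)(3 4)

r f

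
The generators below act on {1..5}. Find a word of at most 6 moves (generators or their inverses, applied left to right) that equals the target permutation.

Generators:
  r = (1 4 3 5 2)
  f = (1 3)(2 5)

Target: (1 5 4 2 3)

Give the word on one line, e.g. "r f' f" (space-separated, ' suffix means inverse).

  after f': (1 3)(2 5)
  after r: (1 5)(3 4)
  after f: (1 2 5 3 4)
  after r': (1 5 4 2 3)

f' r f r'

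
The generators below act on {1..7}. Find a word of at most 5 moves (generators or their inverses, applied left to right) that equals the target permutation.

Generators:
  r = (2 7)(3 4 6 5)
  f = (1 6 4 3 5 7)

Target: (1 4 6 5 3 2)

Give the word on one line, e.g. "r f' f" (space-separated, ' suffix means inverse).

r' f r'

  after r': (2 7)(3 5 6 4)
  after f: (1 6 3 7 2)(4 5)
  after r': (1 4 6 5 3 2)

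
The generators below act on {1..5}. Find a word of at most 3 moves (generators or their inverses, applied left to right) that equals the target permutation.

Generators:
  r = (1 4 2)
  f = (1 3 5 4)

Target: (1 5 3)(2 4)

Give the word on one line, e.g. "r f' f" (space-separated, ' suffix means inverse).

  after r: (1 4 2)
  after f': (1 5 3)(2 4)

r f'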